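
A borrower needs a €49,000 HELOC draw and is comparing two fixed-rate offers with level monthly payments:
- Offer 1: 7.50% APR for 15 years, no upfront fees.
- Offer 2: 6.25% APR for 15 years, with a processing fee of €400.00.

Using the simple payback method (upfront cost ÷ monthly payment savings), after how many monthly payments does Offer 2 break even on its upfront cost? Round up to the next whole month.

Offer 1: at 7.50% the monthly rate is 0.0062500, so the payment is 49,000 × 0.0062500 / (1 − 1.0062500^−180) = €454.24.
Offer 2: at 6.25% the monthly rate is 0.0052083, so the payment is 49,000 × 0.0052083 / (1 − 1.0052083^−180) = €420.14.
Monthly savings = €454.24 − €420.14 = €34.10.
Break-even = €400.00 / €34.10 = 11.73 → 12 months.

12 months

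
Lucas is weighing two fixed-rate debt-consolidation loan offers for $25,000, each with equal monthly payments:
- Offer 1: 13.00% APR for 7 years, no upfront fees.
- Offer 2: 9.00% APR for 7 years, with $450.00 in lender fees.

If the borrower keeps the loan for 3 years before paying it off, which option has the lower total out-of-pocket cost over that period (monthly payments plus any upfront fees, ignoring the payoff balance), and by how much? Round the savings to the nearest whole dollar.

Offer 1: monthly rate = 13%/12 = 0.0108333; payment = 25,000 × 0.0108333 / (1 − (1+0.0108333)^−84) = $454.80.
Offer 2: at 9.00% the monthly rate is 0.0075000, so the payment is 25,000 × 0.0075000 / (1 − 1.0075000^−84) = $402.23.
Over 36 months: Offer 1 costs 36 × $454.80 = $16,372.80; Offer 2 costs 36 × $402.23 + $450.00 = $14,930.28.
Offer 2 is cheaper by $16,372.80 − $14,930.28 = $1,442.52.

Offer 2 by $1,443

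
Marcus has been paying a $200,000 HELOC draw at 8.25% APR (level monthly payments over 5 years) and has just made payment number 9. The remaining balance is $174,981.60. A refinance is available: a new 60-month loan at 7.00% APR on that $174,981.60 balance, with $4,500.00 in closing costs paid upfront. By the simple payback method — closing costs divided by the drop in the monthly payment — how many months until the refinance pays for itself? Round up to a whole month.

Current payment = 200,000 × 8.25%/12 / (1 − (1+0.0068750)^−60) = $4,079.25.
Refinanced payment = 174,981.60 × 0.0058333 / (1 − (1+0.0058333)^−60) = $3,464.85.
Monthly savings = $4,079.25 − $3,464.85 = $614.40.
Break-even = $4,500.00 / $614.40 = 7.32 → 8 months.

8 months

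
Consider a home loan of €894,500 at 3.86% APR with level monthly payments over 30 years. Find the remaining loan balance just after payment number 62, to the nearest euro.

€804,000

With monthly rate i = 3.86%/12 = 0.0032167, the balance after k of n payments is P · [(1+i)^n − (1+i)^k] / [(1+i)^n − 1].
(1+0.0032167)^360 = 3.17764874 and (1+0.0032167)^62 = 1.22032018, so the balance is 894,500 × (3.17764874 − 1.22032018) / (3.17764874 − 1) = €804,000.37.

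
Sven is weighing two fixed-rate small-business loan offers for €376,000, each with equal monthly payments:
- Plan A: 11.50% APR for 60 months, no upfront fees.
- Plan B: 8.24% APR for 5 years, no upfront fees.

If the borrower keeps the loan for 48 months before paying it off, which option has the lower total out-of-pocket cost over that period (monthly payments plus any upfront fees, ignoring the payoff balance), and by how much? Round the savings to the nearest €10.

Plan A: at 11.50% the monthly rate is 0.0095833, so the payment is 376,000 × 0.0095833 / (1 − 1.0095833^−60) = €8,269.22.
Plan B: at 8.24% the monthly rate is 0.0068667, so the payment is 376,000 × 0.0068667 / (1 − 1.0068667^−60) = €7,667.18.
Over 48 months: Plan A costs 48 × €8,269.22 = €396,922.56; Plan B costs 48 × €7,667.18 = €368,024.64.
Plan B is cheaper by €396,922.56 − €368,024.64 = €28,897.92.

Plan B by €28,900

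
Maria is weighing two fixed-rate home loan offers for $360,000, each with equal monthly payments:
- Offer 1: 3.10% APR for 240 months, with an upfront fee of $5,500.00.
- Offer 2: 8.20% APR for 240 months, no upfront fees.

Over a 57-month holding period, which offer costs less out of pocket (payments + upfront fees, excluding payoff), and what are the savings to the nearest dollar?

Offer 1 by $53,867

Offer 1: at 3.10% the monthly rate is 0.0025833, so the payment is 360,000 × 0.0025833 / (1 − 1.0025833^−240) = $2,014.62.
Offer 2: monthly rate = 8.2%/12 = 0.0068333; payment = 360,000 × 0.0068333 / (1 − (1+0.0068333)^−240) = $3,056.15.
Over 57 months: Offer 1 costs 57 × $2,014.62 + $5,500.00 = $120,333.34; Offer 2 costs 57 × $3,056.15 = $174,200.55.
Offer 1 is cheaper by $174,200.55 − $120,333.34 = $53,867.21.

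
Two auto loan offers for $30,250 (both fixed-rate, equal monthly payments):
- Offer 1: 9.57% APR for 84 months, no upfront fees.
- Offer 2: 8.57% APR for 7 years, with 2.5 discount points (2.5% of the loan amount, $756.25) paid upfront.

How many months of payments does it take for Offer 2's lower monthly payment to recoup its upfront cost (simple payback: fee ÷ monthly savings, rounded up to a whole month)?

50 months

Offer 1: at 9.57% the monthly rate is 0.0079750, so the payment is 30,250 × 0.0079750 / (1 − 1.0079750^−84) = $495.49.
Offer 2: at 8.57% the monthly rate is 0.0071417, so the payment is 30,250 × 0.0071417 / (1 − 1.0071417^−84) = $480.12.
Monthly savings = $495.49 − $480.12 = $15.37.
Break-even = $756.25 / $15.37 = 49.20 → 50 months.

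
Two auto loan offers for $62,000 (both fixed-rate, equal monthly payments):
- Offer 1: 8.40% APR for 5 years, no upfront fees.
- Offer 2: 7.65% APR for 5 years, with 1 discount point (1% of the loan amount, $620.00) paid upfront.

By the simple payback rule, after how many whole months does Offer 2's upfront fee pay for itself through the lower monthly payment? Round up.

28 months

Offer 1: at 8.40% the monthly rate is 0.0070000, so the payment is 62,000 × 0.0070000 / (1 − 1.0070000^−60) = $1,269.04.
Offer 2: at 7.65% the monthly rate is 0.0063750, so the payment is 62,000 × 0.0063750 / (1 − 1.0063750^−60) = $1,246.78.
Monthly savings = $1,269.04 − $1,246.78 = $22.26.
Break-even = $620.00 / $22.26 = 27.85 → 28 months.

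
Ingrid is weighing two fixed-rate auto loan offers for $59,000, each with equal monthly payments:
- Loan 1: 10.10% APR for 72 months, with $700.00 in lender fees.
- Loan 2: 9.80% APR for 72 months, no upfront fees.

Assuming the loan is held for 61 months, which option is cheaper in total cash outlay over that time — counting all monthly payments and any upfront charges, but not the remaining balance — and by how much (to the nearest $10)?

Loan 1: monthly rate = 10.1%/12 = 0.0084167; payment = 59,000 × 0.0084167 / (1 − (1+0.0084167)^−72) = $1,096.00.
Loan 2: at 9.80% the monthly rate is 0.0081667, so the payment is 59,000 × 0.0081667 / (1 − 1.0081667^−72) = $1,087.08.
Over 61 months: Loan 1 costs 61 × $1,096.00 + $700.00 = $67,556.00; Loan 2 costs 61 × $1,087.08 = $66,311.88.
Loan 2 is cheaper by $67,556.00 − $66,311.88 = $1,244.12.

Loan 2 by $1,240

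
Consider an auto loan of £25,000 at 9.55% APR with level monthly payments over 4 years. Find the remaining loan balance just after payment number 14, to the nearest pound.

£18,663

With monthly rate i = 9.55%/12 = 0.0079583, the balance after k of n payments is P · [(1+i)^n − (1+i)^k] / [(1+i)^n − 1].
(1+0.0079583)^48 = 1.46299832 and (1+0.0079583)^14 = 1.11736771, so the balance is 25,000 × (1.46299832 − 1.11736771) / (1.46299832 − 1) = £18,662.63.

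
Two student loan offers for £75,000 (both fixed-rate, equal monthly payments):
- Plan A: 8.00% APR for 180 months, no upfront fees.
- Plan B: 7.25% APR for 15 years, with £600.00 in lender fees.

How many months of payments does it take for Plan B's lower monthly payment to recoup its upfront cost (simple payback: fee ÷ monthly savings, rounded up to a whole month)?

Plan A: monthly rate = 8%/12 = 0.0066667; payment = 75,000 × 0.0066667 / (1 − (1+0.0066667)^−180) = £716.74.
Plan B: monthly rate = 7.25%/12 = 0.0060417; payment = 75,000 × 0.0060417 / (1 − (1+0.0060417)^−180) = £684.65.
Monthly savings = £716.74 − £684.65 = £32.09.
Break-even = £600.00 / £32.09 = 18.70 → 19 months.

19 months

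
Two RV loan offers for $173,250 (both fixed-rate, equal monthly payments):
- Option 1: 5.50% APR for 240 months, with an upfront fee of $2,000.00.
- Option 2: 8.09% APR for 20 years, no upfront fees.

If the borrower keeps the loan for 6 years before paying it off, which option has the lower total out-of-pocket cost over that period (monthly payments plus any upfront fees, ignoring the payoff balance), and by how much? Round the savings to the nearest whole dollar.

Option 1: at 5.50% the monthly rate is 0.0045833, so the payment is 173,250 × 0.0045833 / (1 − 1.0045833^−240) = $1,191.76.
Option 2: at 8.09% the monthly rate is 0.0067417, so the payment is 173,250 × 0.0067417 / (1 − 1.0067417^−240) = $1,458.85.
Over 72 months: Option 1 costs 72 × $1,191.76 + $2,000.00 = $87,806.72; Option 2 costs 72 × $1,458.85 = $105,037.20.
Option 1 is cheaper by $105,037.20 − $87,806.72 = $17,230.48.

Option 1 by $17,230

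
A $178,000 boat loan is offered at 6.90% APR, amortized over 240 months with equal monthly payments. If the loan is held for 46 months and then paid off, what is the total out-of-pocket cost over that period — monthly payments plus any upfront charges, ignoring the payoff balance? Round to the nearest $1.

$62,991

Monthly rate = 6.9%/12 = 0.0057500; payment = 178,000 × 0.0057500 / (1 − (1+0.0057500)^−240) = $1,369.37.
Total outlay = 46 × $1,369.37 = $62,991.02.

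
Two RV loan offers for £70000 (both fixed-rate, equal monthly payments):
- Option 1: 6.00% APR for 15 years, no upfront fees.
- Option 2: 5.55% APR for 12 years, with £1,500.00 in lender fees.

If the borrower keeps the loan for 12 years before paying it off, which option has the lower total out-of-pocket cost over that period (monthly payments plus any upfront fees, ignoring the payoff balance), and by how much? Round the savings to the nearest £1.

Option 1 by £12,474

Option 1: monthly rate = 6%/12 = 0.0050000; payment = 70,000 × 0.0050000 / (1 − (1+0.0050000)^−180) = £590.70.
Option 2: at 5.55% the monthly rate is 0.0046250, so the payment is 70,000 × 0.0046250 / (1 − 1.0046250^−144) = £666.91.
Over 144 months: Option 1 costs 144 × £590.70 = £85,060.80; Option 2 costs 144 × £666.91 + £1,500.00 = £97,535.04.
Option 1 is cheaper by £97,535.04 − £85,060.80 = £12,474.24.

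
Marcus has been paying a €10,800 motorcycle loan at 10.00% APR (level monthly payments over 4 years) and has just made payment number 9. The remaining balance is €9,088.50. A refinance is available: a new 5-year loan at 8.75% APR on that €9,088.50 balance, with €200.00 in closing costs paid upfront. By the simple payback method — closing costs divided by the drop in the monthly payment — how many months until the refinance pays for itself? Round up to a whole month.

Current payment = 10,800 × 10%/12 / (1 − (1+0.0083333)^−48) = €273.92.
Refinanced payment = 9,088.50 × 0.0072917 / (1 − (1+0.0072917)^−60) = €187.56.
Monthly savings = €273.92 − €187.56 = €86.36.
Break-even = €200.00 / €86.36 = 2.32 → 3 months.

3 months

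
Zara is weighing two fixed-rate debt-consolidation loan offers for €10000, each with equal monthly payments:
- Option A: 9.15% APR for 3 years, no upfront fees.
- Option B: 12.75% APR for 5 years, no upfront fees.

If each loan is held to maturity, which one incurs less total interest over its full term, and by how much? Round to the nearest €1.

Option A by €2,102

Option A: monthly rate = 9.15%/12 = 0.0076250; payment = 10,000 × 0.0076250 / (1 − (1+0.0076250)^−36) = €318.70.
Total interest on Option A = 36 × €318.70 − €10,000 = €1,473.20.
Option B: monthly rate = 12.75%/12 = 0.0106250; payment = 10,000 × 0.0106250 / (1 − (1+0.0106250)^−60) = €226.25.
Total interest on Option B = 60 × €226.25 − €10,000 = €3,575.00.
Option A is lower by €2,101.80.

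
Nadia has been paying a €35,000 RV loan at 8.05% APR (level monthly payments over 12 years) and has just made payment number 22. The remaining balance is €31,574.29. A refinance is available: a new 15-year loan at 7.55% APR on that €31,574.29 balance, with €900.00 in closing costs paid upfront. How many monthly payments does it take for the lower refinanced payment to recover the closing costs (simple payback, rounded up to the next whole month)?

11 months

Current payment = 35,000 × 8.05%/12 / (1 − (1+0.0067083)^−144) = €379.82.
Refinanced payment = 31,574.29 × 0.0062917 / (1 − (1+0.0062917)^−180) = €293.60.
Monthly savings = €379.82 − €293.60 = €86.22.
Break-even = €900.00 / €86.22 = 10.44 → 11 months.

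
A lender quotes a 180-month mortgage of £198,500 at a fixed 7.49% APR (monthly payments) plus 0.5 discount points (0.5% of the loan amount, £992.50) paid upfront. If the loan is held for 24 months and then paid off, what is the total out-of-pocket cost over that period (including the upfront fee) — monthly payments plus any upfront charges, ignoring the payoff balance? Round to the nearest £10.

£45,130

Monthly rate = 7.49%/12 = 0.0062417; payment = 198,500 × 0.0062417 / (1 − (1+0.0062417)^−180) = £1,838.99.
Total outlay = 24 × £1,838.99 + £992.50 = £45,128.26.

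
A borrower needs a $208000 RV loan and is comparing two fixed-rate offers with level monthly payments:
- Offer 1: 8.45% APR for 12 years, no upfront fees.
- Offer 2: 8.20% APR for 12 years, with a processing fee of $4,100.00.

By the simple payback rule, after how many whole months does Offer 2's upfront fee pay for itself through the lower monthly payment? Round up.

Offer 1: monthly rate = 8.45%/12 = 0.0070417; payment = 208,000 × 0.0070417 / (1 − (1+0.0070417)^−144) = $2,303.14.
Offer 2: monthly rate = 8.2%/12 = 0.0068333; payment = 208,000 × 0.0068333 / (1 − (1+0.0068333)^−144) = $2,274.37.
Monthly savings = $2,303.14 − $2,274.37 = $28.77.
Break-even = $4,100.00 / $28.77 = 142.51 → 143 months.

143 months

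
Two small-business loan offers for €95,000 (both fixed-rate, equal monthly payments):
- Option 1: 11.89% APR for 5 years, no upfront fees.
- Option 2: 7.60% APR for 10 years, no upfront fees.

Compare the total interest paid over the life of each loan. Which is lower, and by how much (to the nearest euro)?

Option 1 by €9,439

Option 1: monthly rate = 11.89%/12 = 0.0099083; payment = 95,000 × 0.0099083 / (1 − (1+0.0099083)^−60) = €2,107.95.
Total interest on Option 1 = 60 × €2,107.95 − €95,000 = €31,477.00.
Option 2: monthly rate = 7.6%/12 = 0.0063333; payment = 95,000 × 0.0063333 / (1 − (1+0.0063333)^−120) = €1,132.63.
Total interest on Option 2 = 120 × €1,132.63 − €95,000 = €40,915.60.
Option 1 is lower by €9,438.60.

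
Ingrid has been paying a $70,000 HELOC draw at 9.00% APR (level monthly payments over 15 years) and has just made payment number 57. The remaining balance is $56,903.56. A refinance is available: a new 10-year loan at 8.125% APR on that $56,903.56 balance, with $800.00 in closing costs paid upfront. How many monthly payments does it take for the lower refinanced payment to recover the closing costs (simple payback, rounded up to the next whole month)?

51 months

Current payment = 70,000 × 9%/12 / (1 − (1+0.0075000)^−180) = $709.99.
Refinanced payment = 56,903.56 × 0.0067708 / (1 − (1+0.0067708)^−120) = $694.16.
Monthly savings = $709.99 − $694.16 = $15.83.
Break-even = $800.00 / $15.83 = 50.54 → 51 months.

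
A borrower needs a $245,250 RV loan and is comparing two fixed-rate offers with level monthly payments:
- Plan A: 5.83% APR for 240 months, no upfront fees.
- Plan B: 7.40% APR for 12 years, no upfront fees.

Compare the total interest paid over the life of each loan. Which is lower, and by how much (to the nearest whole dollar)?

Plan B by $45,182

Plan A: at 5.83% the monthly rate is 0.0048583, so the payment is 245,250 × 0.0048583 / (1 − 1.0048583^−240) = $1,733.08.
Total interest on Plan A = 240 × $1,733.08 − $245,250 = $170,689.20.
Plan B: at 7.40% the monthly rate is 0.0061667, so the payment is 245,250 × 0.0061667 / (1 − 1.0061667^−144) = $2,574.70.
Total interest on Plan B = 144 × $2,574.70 − $245,250 = $125,506.80.
Plan B is lower by $45,182.40.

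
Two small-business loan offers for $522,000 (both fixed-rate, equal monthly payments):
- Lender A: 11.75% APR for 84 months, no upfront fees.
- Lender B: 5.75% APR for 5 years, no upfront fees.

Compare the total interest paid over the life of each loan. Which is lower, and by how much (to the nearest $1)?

Lender B by $166,318

Lender A: monthly rate = 11.75%/12 = 0.0097917; payment = 522,000 × 0.0097917 / (1 − (1+0.0097917)^−84) = $9,145.08.
Total interest on Lender A = 84 × $9,145.08 − $522,000 = $246,186.72.
Lender B: monthly rate = 5.75%/12 = 0.0047917; payment = 522,000 × 0.0047917 / (1 − (1+0.0047917)^−60) = $10,031.15.
Total interest on Lender B = 60 × $10,031.15 − $522,000 = $79,869.00.
Lender B is lower by $166,317.72.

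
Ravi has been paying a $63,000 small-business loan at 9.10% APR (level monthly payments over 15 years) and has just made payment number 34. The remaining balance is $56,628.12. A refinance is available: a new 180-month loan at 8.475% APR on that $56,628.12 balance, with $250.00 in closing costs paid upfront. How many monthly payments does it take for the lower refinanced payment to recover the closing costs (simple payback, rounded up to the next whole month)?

3 months

Current payment = 63,000 × 9.1%/12 / (1 − (1+0.0075833)^−180) = $642.74.
Refinanced payment = 56,628.12 × 0.0070625 / (1 − (1+0.0070625)^−180) = $556.81.
Monthly savings = $642.74 − $556.81 = $85.93.
Break-even = $250.00 / $85.93 = 2.91 → 3 months.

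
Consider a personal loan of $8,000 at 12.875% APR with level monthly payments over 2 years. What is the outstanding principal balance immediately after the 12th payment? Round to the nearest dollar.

With monthly rate i = 12.875%/12 = 0.0107292, the balance after k of n payments is P · [(1+i)^n − (1+i)^k] / [(1+i)^n − 1].
(1+0.0107292)^24 = 1.29191863 and (1+0.0107292)^12 = 1.13662598, so the balance is 8,000 × (1.29191863 − 1.13662598) / (1.29191863 − 1) = $4,255.78.

$4,256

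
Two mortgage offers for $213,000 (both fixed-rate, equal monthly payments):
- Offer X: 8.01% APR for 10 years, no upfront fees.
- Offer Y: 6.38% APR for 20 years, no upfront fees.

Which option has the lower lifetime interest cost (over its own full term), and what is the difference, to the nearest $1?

Offer X by $67,286

Offer X: monthly rate = 8.01%/12 = 0.0066750; payment = 213,000 × 0.0066750 / (1 − (1+0.0066750)^−120) = $2,585.40.
Total interest on Offer X = 120 × $2,585.40 − $213,000 = $97,248.00.
Offer Y: at 6.38% the monthly rate is 0.0053167, so the payment is 213,000 × 0.0053167 / (1 − 1.0053167^−240) = $1,573.06.
Total interest on Offer Y = 240 × $1,573.06 − $213,000 = $164,534.40.
Offer X is lower by $67,286.40.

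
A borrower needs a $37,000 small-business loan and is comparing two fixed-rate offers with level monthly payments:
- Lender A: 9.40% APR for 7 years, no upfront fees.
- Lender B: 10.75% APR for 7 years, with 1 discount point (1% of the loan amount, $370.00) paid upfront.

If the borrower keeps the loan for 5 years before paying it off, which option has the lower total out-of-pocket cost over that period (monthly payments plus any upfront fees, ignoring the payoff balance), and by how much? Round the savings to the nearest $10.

Lender A by $1,920

Lender A: at 9.40% the monthly rate is 0.0078333, so the payment is 37,000 × 0.0078333 / (1 − 1.0078333^−84) = $602.83.
Lender B: at 10.75% the monthly rate is 0.0089583, so the payment is 37,000 × 0.0089583 / (1 − 1.0089583^−84) = $628.68.
Over 60 months: Lender A costs 60 × $602.83 = $36,169.80; Lender B costs 60 × $628.68 + $370.00 = $38,090.80.
Lender A is cheaper by $38,090.80 − $36,169.80 = $1,921.00.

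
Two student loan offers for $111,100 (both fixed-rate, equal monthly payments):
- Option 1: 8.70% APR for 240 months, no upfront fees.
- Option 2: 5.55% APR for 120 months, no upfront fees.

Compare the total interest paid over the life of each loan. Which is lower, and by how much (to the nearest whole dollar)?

Option 2 by $89,765

Option 1: monthly rate = 8.7%/12 = 0.0072500; payment = 111,100 × 0.0072500 / (1 − (1+0.0072500)^−240) = $978.26.
Total interest on Option 1 = 240 × $978.26 − $111,100 = $123,682.40.
Option 2: at 5.55% the monthly rate is 0.0046250, so the payment is 111,100 × 0.0046250 / (1 − 1.0046250^−120) = $1,208.48.
Total interest on Option 2 = 120 × $1,208.48 − $111,100 = $33,917.60.
Option 2 is lower by $89,764.80.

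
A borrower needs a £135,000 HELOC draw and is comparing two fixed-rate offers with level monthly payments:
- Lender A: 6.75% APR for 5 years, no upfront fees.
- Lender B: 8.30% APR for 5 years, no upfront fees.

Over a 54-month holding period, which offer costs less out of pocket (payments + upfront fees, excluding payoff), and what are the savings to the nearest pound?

Lender A by £5,371

Lender A: at 6.75% the monthly rate is 0.0056250, so the payment is 135,000 × 0.0056250 / (1 − 1.0056250^−60) = £2,657.27.
Lender B: at 8.30% the monthly rate is 0.0069167, so the payment is 135,000 × 0.0069167 / (1 − 1.0069167^−60) = £2,756.74.
Over 54 months: Lender A costs 54 × £2,657.27 = £143,492.58; Lender B costs 54 × £2,756.74 = £148,863.96.
Lender A is cheaper by £148,863.96 − £143,492.58 = £5,371.38.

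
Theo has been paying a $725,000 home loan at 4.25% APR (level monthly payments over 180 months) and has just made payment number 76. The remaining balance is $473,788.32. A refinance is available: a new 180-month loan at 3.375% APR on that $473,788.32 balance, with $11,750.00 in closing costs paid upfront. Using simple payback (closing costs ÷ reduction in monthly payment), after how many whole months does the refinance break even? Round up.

Current payment = 725,000 × 4.25%/12 / (1 − (1+0.0035417)^−180) = $5,454.02.
Refinanced payment = 473,788.32 × 0.0028125 / (1 − (1+0.0028125)^−180) = $3,358.02.
Monthly savings = $5,454.02 − $3,358.02 = $2,096.00.
Break-even = $11,750.00 / $2,096.00 = 5.61 → 6 months.

6 months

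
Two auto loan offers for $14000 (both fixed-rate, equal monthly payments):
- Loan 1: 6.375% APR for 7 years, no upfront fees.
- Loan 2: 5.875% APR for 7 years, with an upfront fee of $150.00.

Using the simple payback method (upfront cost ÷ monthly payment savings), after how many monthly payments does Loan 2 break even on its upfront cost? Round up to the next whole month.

45 months

Loan 1: monthly rate = 6.375%/12 = 0.0053125; payment = 14,000 × 0.0053125 / (1 − (1+0.0053125)^−84) = $207.05.
Loan 2: monthly rate = 5.875%/12 = 0.0048958; payment = 14,000 × 0.0048958 / (1 − (1+0.0048958)^−84) = $203.68.
Monthly savings = $207.05 − $203.68 = $3.37.
Break-even = $150.00 / $3.37 = 44.51 → 45 months.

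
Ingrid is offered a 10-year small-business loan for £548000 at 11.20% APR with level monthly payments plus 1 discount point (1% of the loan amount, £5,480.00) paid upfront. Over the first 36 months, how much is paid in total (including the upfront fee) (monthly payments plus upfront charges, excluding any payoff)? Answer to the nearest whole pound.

At 11.20% the monthly rate is 0.0093333, so the payment is 548,000 × 0.0093333 / (1 − 1.0093333^−120) = £7,610.87.
Total outlay = 36 × £7,610.87 + £5,480.00 = £279,471.32.

£279,471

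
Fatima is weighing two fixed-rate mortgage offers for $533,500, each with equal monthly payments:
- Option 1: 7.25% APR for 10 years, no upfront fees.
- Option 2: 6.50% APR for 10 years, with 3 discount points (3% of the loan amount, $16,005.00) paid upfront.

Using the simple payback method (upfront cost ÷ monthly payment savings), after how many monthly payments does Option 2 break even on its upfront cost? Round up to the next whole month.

78 months

Option 1: monthly rate = 7.25%/12 = 0.0060417; payment = 533,500 × 0.0060417 / (1 − (1+0.0060417)^−120) = $6,263.35.
Option 2: at 6.50% the monthly rate is 0.0054167, so the payment is 533,500 × 0.0054167 / (1 − 1.0054167^−120) = $6,057.78.
Monthly savings = $6,263.35 − $6,057.78 = $205.57.
Break-even = $16,005.00 / $205.57 = 77.86 → 78 months.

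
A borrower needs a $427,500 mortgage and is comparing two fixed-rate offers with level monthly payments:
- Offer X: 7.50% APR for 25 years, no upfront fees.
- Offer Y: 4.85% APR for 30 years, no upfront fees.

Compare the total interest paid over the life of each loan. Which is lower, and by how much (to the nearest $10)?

Offer Y by $135,640

Offer X: at 7.50% the monthly rate is 0.0062500, so the payment is 427,500 × 0.0062500 / (1 − 1.0062500^−300) = $3,159.19.
Total interest on Offer X = 300 × $3,159.19 − $427,500 = $520,257.00.
Offer Y: monthly rate = 4.85%/12 = 0.0040417; payment = 427,500 × 0.0040417 / (1 − (1+0.0040417)^−360) = $2,255.88.
Total interest on Offer Y = 360 × $2,255.88 − $427,500 = $384,616.80.
Offer Y is lower by $135,640.20.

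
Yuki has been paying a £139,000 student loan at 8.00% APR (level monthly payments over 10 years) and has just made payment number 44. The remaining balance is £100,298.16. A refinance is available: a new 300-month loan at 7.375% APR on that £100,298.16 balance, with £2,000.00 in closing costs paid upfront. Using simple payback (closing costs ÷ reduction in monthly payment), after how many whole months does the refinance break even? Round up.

3 months

Current payment = 139,000 × 8%/12 / (1 − (1+0.0066667)^−120) = £1,686.45.
Refinanced payment = 100,298.16 × 0.0061458 / (1 − (1+0.0061458)^−300) = £733.06.
Monthly savings = £1,686.45 − £733.06 = £953.39.
Break-even = £2,000.00 / £953.39 = 2.10 → 3 months.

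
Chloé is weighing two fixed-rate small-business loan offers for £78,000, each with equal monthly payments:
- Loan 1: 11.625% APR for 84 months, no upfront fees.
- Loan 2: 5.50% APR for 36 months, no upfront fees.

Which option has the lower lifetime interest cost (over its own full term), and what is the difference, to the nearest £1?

Loan 2 by £29,561

Loan 1: monthly rate = 11.625%/12 = 0.0096875; payment = 78,000 × 0.0096875 / (1 − (1+0.0096875)^−84) = £1,361.32.
Total interest on Loan 1 = 84 × £1,361.32 − £78,000 = £36,350.88.
Loan 2: at 5.50% the monthly rate is 0.0045833, so the payment is 78,000 × 0.0045833 / (1 − 1.0045833^−36) = £2,355.28.
Total interest on Loan 2 = 36 × £2,355.28 − £78,000 = £6,790.08.
Loan 2 is lower by £29,560.80.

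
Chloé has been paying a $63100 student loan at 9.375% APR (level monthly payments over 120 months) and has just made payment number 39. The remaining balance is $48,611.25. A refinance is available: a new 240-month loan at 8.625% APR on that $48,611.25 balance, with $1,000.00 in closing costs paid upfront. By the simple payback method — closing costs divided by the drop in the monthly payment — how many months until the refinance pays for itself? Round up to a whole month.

Current payment = 63,100 × 9.375%/12 / (1 − (1+0.0078125)^−120) = $812.19.
Refinanced payment = 48,611.25 × 0.0071875 / (1 − (1+0.0071875)^−240) = $425.71.
Monthly savings = $812.19 − $425.71 = $386.48.
Break-even = $1,000.00 / $386.48 = 2.59 → 3 months.

3 months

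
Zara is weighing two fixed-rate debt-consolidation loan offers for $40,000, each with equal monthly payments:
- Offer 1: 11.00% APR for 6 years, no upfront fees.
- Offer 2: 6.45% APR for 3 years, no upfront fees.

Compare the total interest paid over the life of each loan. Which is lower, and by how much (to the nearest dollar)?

Offer 1: monthly rate = 11%/12 = 0.0091667; payment = 40,000 × 0.0091667 / (1 − (1+0.0091667)^−72) = $761.36.
Total interest on Offer 1 = 72 × $761.36 − $40,000 = $14,817.92.
Offer 2: at 6.45% the monthly rate is 0.0053750, so the payment is 40,000 × 0.0053750 / (1 − 1.0053750^−36) = $1,225.05.
Total interest on Offer 2 = 36 × $1,225.05 − $40,000 = $4,101.80.
Offer 2 is lower by $10,716.12.

Offer 2 by $10,716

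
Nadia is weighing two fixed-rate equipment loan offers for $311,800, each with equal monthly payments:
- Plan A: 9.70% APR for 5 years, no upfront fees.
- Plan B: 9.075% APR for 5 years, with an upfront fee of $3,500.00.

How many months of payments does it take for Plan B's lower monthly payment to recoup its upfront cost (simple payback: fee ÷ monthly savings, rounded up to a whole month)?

37 months

Plan A: at 9.70% the monthly rate is 0.0080833, so the payment is 311,800 × 0.0080833 / (1 − 1.0080833^−60) = $6,578.90.
Plan B: at 9.075% the monthly rate is 0.0075625, so the payment is 311,800 × 0.0075625 / (1 − 1.0075625^−60) = $6,483.81.
Monthly savings = $6,578.90 − $6,483.81 = $95.09.
Break-even = $3,500.00 / $95.09 = 36.81 → 37 months.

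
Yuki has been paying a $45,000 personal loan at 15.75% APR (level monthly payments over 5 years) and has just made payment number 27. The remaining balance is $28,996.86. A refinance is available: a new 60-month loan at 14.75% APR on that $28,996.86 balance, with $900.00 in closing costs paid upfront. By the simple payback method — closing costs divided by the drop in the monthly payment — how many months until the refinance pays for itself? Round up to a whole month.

Current payment = 45,000 × 15.75%/12 / (1 − (1+0.0131250)^−60) = $1,088.34.
Refinanced payment = 28,996.86 × 0.0122917 / (1 − (1+0.0122917)^−60) = $686.03.
Monthly savings = $1,088.34 − $686.03 = $402.31.
Break-even = $900.00 / $402.31 = 2.24 → 3 months.

3 months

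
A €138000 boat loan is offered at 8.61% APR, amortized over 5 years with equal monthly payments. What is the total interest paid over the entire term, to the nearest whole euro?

Monthly rate = 8.61%/12 = 0.0071750; payment = 138,000 × 0.0071750 / (1 − (1+0.0071750)^−60) = €2,838.60.
Total paid = 60 × €2,838.60 = €170,316.00; interest = €170,316.00 − €138,000 = €32,316.00.

€32,316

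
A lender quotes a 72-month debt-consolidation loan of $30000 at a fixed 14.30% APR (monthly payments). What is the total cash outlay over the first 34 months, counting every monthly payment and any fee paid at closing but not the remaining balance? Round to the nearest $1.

At 14.30% the monthly rate is 0.0119167, so the payment is 30,000 × 0.0119167 / (1 − 1.0119167^−72) = $623.00.
Total outlay = 34 × $623.00 = $21,182.00.

$21,182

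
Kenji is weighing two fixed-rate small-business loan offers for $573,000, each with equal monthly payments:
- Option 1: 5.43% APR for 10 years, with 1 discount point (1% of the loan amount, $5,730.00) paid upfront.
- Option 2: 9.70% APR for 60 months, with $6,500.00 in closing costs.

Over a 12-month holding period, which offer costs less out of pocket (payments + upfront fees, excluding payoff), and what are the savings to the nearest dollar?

Option 1 by $71,467

Option 1: monthly rate = 5.43%/12 = 0.0045250; payment = 573,000 × 0.0045250 / (1 − (1+0.0045250)^−120) = $6,198.70.
Option 2: at 9.70% the monthly rate is 0.0080833, so the payment is 573,000 × 0.0080833 / (1 − 1.0080833^−60) = $12,090.15.
Over 12 months: Option 1 costs 12 × $6,198.70 + $5,730.00 = $80,114.40; Option 2 costs 12 × $12,090.15 + $6,500.00 = $151,581.80.
Option 1 is cheaper by $151,581.80 − $80,114.40 = $71,467.40.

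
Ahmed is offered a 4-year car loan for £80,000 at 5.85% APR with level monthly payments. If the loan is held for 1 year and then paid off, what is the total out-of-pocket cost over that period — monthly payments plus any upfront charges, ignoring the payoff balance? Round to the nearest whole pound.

Monthly rate = 5.85%/12 = 0.0048750; payment = 80,000 × 0.0048750 / (1 − (1+0.0048750)^−48) = £1,873.31.
Total outlay = 12 × £1,873.31 = £22,479.72.

£22,480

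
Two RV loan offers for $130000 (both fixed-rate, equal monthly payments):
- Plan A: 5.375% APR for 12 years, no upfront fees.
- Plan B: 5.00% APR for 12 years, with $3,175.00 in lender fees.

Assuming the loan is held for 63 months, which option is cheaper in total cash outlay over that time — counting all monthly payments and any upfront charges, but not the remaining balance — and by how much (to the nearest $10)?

Plan A by $1,630

Plan A: at 5.375% the monthly rate is 0.0044792, so the payment is 130,000 × 0.0044792 / (1 − 1.0044792^−144) = $1,226.96.
Plan B: at 5.00% the monthly rate is 0.0041667, so the payment is 130,000 × 0.0041667 / (1 − 1.0041667^−144) = $1,202.36.
Over 63 months: Plan A costs 63 × $1,226.96 = $77,298.48; Plan B costs 63 × $1,202.36 + $3,175.00 = $78,923.68.
Plan A is cheaper by $78,923.68 − $77,298.48 = $1,625.20.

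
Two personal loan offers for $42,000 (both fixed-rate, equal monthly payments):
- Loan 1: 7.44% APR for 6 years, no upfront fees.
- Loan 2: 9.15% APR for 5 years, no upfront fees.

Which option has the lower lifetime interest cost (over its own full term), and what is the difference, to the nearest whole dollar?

Loan 1 by $297

Loan 1: at 7.44% the monthly rate is 0.0062000, so the payment is 42,000 × 0.0062000 / (1 − 1.0062000^−72) = $724.97.
Total interest on Loan 1 = 72 × $724.97 − $42,000 = $10,197.84.
Loan 2: monthly rate = 9.15%/12 = 0.0076250; payment = 42,000 × 0.0076250 / (1 − (1+0.0076250)^−60) = $874.91.
Total interest on Loan 2 = 60 × $874.91 − $42,000 = $10,494.60.
Loan 1 is lower by $296.76.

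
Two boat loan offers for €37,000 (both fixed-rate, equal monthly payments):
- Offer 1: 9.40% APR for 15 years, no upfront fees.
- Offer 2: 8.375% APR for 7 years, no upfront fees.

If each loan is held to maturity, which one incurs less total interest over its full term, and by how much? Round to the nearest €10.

Offer 1: at 9.40% the monthly rate is 0.0078333, so the payment is 37,000 × 0.0078333 / (1 − 1.0078333^−180) = €384.13.
Total interest on Offer 1 = 180 × €384.13 − €37,000 = €32,143.40.
Offer 2: monthly rate = 8.375%/12 = 0.0069792; payment = 37,000 × 0.0069792 / (1 − (1+0.0069792)^−84) = €583.63.
Total interest on Offer 2 = 84 × €583.63 − €37,000 = €12,024.92.
Offer 2 is lower by €20,118.48.

Offer 2 by €20,120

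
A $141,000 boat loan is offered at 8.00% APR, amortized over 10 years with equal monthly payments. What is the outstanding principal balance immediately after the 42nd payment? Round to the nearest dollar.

With monthly rate i = 8%/12 = 0.0066667, the balance after k of n payments is P · [(1+i)^n − (1+i)^k] / [(1+i)^n − 1].
(1+0.0066667)^120 = 2.21964023 and (1+0.0066667)^42 = 1.32190092, so the balance is 141,000 × (2.21964023 − 1.32190092) / (2.21964023 − 1) = $103,785.72.

$103,786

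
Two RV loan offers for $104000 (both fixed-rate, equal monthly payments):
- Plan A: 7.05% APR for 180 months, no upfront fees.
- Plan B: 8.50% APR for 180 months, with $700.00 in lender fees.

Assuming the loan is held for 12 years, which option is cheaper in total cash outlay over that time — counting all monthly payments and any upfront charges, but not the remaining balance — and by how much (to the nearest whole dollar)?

Plan A by $13,147

Plan A: monthly rate = 7.05%/12 = 0.0058750; payment = 104,000 × 0.0058750 / (1 − (1+0.0058750)^−180) = $937.69.
Plan B: at 8.50% the monthly rate is 0.0070833, so the payment is 104,000 × 0.0070833 / (1 − 1.0070833^−180) = $1,024.13.
Over 144 months: Plan A costs 144 × $937.69 = $135,027.36; Plan B costs 144 × $1,024.13 + $700.00 = $148,174.72.
Plan A is cheaper by $148,174.72 − $135,027.36 = $13,147.36.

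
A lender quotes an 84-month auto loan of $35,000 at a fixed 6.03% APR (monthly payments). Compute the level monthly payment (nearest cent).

$511.80

At 6.03% the monthly rate is 0.0050250, so the payment is 35,000 × 0.0050250 / (1 − 1.0050250^−84) = $511.80.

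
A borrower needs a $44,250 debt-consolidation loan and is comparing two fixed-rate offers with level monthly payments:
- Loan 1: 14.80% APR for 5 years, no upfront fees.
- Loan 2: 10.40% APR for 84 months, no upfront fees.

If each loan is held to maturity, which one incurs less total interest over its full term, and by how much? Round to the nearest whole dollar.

Loan 2 by $406

Loan 1: monthly rate = 14.8%/12 = 0.0123333; payment = 44,250 × 0.0123333 / (1 − (1+0.0123333)^−60) = $1,048.06.
Total interest on Loan 1 = 60 × $1,048.06 − $44,250 = $18,633.60.
Loan 2: at 10.40% the monthly rate is 0.0086667, so the payment is 44,250 × 0.0086667 / (1 − 1.0086667^−84) = $743.78.
Total interest on Loan 2 = 84 × $743.78 − $44,250 = $18,227.52.
Loan 2 is lower by $406.08.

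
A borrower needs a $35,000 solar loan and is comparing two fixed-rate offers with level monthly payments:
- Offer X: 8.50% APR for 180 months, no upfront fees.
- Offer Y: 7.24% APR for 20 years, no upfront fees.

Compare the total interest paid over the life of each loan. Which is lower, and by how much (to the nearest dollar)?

Offer X by $4,302

Offer X: at 8.50% the monthly rate is 0.0070833, so the payment is 35,000 × 0.0070833 / (1 − 1.0070833^−180) = $344.66.
Total interest on Offer X = 180 × $344.66 − $35,000 = $27,038.80.
Offer Y: at 7.24% the monthly rate is 0.0060333, so the payment is 35,000 × 0.0060333 / (1 − 1.0060333^−240) = $276.42.
Total interest on Offer Y = 240 × $276.42 − $35,000 = $31,340.80.
Offer X is lower by $4,302.00.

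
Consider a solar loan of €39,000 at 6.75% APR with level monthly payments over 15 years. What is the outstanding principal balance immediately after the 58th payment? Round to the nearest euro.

€30,405

With monthly rate i = 6.75%/12 = 0.0056250, the balance after k of n payments is P · [(1+i)^n − (1+i)^k] / [(1+i)^n − 1].
(1+0.0056250)^180 = 2.74467584 and (1+0.0056250)^58 = 1.38449555, so the balance is 39,000 × (2.74467584 − 1.38449555) / (2.74467584 − 1) = €30,405.09.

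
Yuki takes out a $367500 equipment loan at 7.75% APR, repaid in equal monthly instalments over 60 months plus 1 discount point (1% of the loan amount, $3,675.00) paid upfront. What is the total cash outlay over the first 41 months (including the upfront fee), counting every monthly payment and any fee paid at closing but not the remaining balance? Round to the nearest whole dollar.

$307,390

Monthly rate = 7.75%/12 = 0.0064583; payment = 367,500 × 0.0064583 / (1 − (1+0.0064583)^−60) = $7,407.68.
Total outlay = 41 × $7,407.68 + $3,675.00 = $307,389.88.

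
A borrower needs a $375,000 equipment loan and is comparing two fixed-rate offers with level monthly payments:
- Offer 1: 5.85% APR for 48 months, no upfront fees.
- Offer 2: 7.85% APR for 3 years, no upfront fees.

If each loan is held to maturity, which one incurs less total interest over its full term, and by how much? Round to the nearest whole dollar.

Offer 1: monthly rate = 5.85%/12 = 0.0048750; payment = 375,000 × 0.0048750 / (1 − (1+0.0048750)^−48) = $8,781.12.
Total interest on Offer 1 = 48 × $8,781.12 − $375,000 = $46,493.76.
Offer 2: at 7.85% the monthly rate is 0.0065417, so the payment is 375,000 × 0.0065417 / (1 − 1.0065417^−36) = $11,725.21.
Total interest on Offer 2 = 36 × $11,725.21 − $375,000 = $47,107.56.
Offer 1 is lower by $613.80.

Offer 1 by $614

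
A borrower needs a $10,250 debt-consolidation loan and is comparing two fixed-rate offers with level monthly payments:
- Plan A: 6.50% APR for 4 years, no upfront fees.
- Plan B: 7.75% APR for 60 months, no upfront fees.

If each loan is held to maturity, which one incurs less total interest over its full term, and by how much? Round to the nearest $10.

Plan A: at 6.50% the monthly rate is 0.0054167, so the payment is 10,250 × 0.0054167 / (1 − 1.0054167^−48) = $243.08.
Total interest on Plan A = 48 × $243.08 − $10,250 = $1,417.84.
Plan B: at 7.75% the monthly rate is 0.0064583, so the payment is 10,250 × 0.0064583 / (1 − 1.0064583^−60) = $206.61.
Total interest on Plan B = 60 × $206.61 − $10,250 = $2,146.60.
Plan A is lower by $728.76.

Plan A by $730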